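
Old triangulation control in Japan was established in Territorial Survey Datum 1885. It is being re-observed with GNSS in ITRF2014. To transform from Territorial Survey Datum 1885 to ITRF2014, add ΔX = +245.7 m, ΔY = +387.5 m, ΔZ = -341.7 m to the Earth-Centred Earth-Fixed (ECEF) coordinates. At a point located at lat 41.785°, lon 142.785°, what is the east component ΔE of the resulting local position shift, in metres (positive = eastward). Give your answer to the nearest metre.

The local east axis at (φ, λ) is (−sin λ, cos λ, 0), so ΔE = −sin(142.785°)·245.7 + cos(142.785°)·387.5 = -457.20 m.

ΔE = -457 m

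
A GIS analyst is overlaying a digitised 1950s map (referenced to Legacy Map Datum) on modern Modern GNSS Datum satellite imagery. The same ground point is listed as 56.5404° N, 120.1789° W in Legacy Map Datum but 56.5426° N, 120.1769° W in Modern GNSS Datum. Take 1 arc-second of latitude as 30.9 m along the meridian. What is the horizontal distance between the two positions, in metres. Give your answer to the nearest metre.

274 m

Δφ = 56.5426° − 56.5404° = +0.0022°; Δλ = -120.1769° − -120.1789° = +0.0020°.
1° of latitude = 3600 × 30.90 = 111240 m.
ΔN = Δφ × 111240 = 244.7 m; ΔE = Δλ × 111240 × cos(56.5404°) = +0.0020 × 111240 × 0.551349 = 122.7 m.
Distance = √(ΔE² + ΔN²) = √(122.7² + 244.7²) = 273.7 m.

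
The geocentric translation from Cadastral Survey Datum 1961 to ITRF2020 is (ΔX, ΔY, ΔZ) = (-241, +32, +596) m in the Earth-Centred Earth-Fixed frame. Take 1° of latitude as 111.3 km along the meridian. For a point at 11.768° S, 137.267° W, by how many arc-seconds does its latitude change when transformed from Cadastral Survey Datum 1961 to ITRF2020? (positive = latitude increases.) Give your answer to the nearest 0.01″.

sin φ = -0.203949, cos φ = 0.978981, sin λ = -0.678583, cos λ = -0.734524.
North component: ΔN = −sin φ cos λ·ΔX − sin φ sin λ·ΔY + cos φ·ΔZ = −(-0.203949)(-0.734524)(-241) − (-0.203949)(-0.678583)(32) + (0.978981)(596) = 615.15 m.
1° of latitude spans 111300 m, so Δφ = 615.15 / 111300 × 3600 = 19.897″.

Δφ = 19.90″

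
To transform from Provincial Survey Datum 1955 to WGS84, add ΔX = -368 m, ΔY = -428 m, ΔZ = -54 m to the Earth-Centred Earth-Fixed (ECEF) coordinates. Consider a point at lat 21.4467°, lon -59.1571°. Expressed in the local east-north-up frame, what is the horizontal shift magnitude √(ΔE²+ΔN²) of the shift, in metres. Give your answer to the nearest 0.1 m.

547.7 m

At φ = 21.4467°, λ = -59.1571°: sin φ = 0.365636, cos φ = 0.930758, sin λ = -0.858576, cos λ = 0.512686.
ΔE = −sin λ·ΔX + cos λ·ΔY = −(-0.858576)·(-368) + (0.512686)·(-428) = -535.39 m.
ΔN = −sin φ cos λ·ΔX − sin φ sin λ·ΔY + cos φ·ΔZ = −(0.365636)(0.512686)(-368) − (0.365636)(-0.858576)(-428) + (0.930758)(-54) = -115.64 m.
Horizontal magnitude = √(ΔE² + ΔN²) = √((-535.39)² + (-115.64)²) = 547.73 m.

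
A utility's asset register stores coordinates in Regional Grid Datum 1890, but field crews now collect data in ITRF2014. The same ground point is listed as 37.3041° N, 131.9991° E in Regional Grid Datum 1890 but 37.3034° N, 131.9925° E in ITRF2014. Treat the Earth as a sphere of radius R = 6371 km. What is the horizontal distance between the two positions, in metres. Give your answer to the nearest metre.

589 m

Δφ = 37.3034° − 37.3041° = -0.0007°; Δλ = 131.9925° − 131.9991° = -0.0066°.
1° along a meridian = πR/180 = 111195 m.
ΔN = Δφ × 111195 = -77.8 m; ΔE = Δλ × 111195 × cos(37.3041°) = -0.0066 × 111195 × 0.795430 = -583.8 m.
Distance = √(ΔE² + ΔN²) = √((-583.8)² + (-77.8)²) = 588.9 m.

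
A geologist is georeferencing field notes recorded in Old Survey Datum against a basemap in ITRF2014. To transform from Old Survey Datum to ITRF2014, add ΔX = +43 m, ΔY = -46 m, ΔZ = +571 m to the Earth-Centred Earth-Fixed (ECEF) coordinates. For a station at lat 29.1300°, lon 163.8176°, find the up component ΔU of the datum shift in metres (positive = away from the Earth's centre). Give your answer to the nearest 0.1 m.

At φ = 29.1300°, λ = 163.8176°: sin φ = 0.486793, cos φ = 0.873517, sin λ = 0.278696, cos λ = -0.960379.
ΔU = cos φ cos λ·ΔX + cos φ sin λ·ΔY + sin φ·ΔZ = (0.873517)(-0.960379)(43) + (0.873517)(0.278696)(-46) + (0.486793)(571) = 230.69 m.

ΔU = 230.7 m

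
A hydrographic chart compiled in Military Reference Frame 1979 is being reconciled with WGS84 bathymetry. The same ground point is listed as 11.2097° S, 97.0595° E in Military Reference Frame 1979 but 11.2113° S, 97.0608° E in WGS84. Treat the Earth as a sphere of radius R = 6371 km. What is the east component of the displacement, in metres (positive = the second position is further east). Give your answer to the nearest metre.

Δφ = -11.2113° − -11.2097° = -0.0016°; Δλ = 97.0608° − 97.0595° = +0.0013°.
1° along a meridian = πR/180 = 111195 m.
ΔN = Δφ × 111195 = -177.9 m; ΔE = Δλ × 111195 × cos(-11.2097°) = +0.0013 × 111195 × 0.980922 = 141.8 m.

ΔE = 142 m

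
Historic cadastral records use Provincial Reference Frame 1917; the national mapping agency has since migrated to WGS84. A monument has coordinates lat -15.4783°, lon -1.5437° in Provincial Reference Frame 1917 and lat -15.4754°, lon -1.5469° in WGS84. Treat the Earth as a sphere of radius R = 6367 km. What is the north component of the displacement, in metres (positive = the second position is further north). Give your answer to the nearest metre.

ΔN = 322 m

Δφ = -15.4754° − -15.4783° = +0.0029°; Δλ = -1.5469° − -1.5437° = -0.0032°.
1° along a meridian = πR/180 = 111125 m.
ΔN = Δφ × 111125 = 322.3 m; ΔE = Δλ × 111125 × cos(-15.4783°) = -0.0032 × 111125 × 0.963732 = -342.7 m.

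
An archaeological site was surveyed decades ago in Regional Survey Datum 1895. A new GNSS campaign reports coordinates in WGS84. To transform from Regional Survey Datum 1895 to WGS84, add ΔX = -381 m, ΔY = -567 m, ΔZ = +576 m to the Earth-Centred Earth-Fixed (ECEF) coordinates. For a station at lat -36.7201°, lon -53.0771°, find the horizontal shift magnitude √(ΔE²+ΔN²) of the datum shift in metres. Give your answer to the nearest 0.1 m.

878.3 m

The local east axis at (φ, λ) is (−sin λ, cos λ, 0), so ΔE = −sin(-53.0771°)·(-381) + cos(-53.0771°)·(-567) = -645.21 m.
The local north axis is (−sin φ cos λ, −sin φ sin λ, cos φ), giving ΔN = -136.850 + 271.022 + 461.702 = 595.87 m.
Horizontal magnitude = √(ΔE² + ΔN²) = √((-645.21)² + 595.87²) = 878.27 m.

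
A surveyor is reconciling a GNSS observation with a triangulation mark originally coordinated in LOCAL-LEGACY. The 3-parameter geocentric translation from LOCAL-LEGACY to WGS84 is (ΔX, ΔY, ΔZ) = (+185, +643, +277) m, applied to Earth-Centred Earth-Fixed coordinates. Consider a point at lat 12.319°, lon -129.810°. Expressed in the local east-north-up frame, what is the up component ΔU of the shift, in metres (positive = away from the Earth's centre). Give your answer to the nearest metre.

ΔU = -539 m

At φ = 12.319°, λ = -129.810°: sin φ = 0.213354, cos φ = 0.976975, sin λ = -0.768172, cos λ = -0.640244.
ΔU = cos φ cos λ·ΔX + cos φ sin λ·ΔY + sin φ·ΔZ = (0.976975)(-0.640244)(185) + (0.976975)(-0.768172)(643) + (0.213354)(277) = -539.18 m.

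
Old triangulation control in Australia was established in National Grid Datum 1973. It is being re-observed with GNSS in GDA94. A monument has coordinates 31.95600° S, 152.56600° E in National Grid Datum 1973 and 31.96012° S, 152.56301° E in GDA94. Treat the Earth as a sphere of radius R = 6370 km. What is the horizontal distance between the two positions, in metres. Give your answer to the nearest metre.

Δφ = -31.96012° − -31.95600° = -0.00412°; Δλ = 152.56301° − 152.56600° = -0.00299°.
1° along a meridian = πR/180 = 111177 m.
ΔN = Δφ × 111177 = -458.1 m; ΔE = Δλ × 111177 × cos(-31.95600°) = -0.00299 × 111177 × 0.848455 = -282.0 m.
Distance = √(ΔE² + ΔN²) = √((-282.0)² + (-458.1)²) = 537.9 m.

538 m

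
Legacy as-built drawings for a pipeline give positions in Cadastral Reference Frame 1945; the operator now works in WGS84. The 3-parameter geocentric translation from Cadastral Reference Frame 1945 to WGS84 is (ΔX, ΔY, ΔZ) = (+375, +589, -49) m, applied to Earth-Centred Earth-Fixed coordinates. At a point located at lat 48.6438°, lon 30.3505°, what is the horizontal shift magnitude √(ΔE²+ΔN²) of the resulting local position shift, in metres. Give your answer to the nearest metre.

592 m

At φ = 48.6438°, λ = 30.3505°: sin φ = 0.750616, cos φ = 0.660738, sin λ = 0.505288, cos λ = 0.862951.
ΔE = −sin λ·ΔX + cos λ·ΔY = −(0.505288)·(375) + (0.862951)·(589) = 318.79 m.
ΔN = −sin φ cos λ·ΔX − sin φ sin λ·ΔY + cos φ·ΔZ = −(0.750616)(0.862951)(375) − (0.750616)(0.505288)(589) + (0.660738)(-49) = -498.68 m.
Horizontal magnitude = √(ΔE² + ΔN²) = √(318.79² + (-498.68)²) = 591.87 m.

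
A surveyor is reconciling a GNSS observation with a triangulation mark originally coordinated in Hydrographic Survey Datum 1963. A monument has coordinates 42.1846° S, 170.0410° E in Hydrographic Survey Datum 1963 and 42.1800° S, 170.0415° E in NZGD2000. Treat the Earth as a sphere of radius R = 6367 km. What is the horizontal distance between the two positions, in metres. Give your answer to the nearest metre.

Δφ = -42.1800° − -42.1846° = +0.0046°; Δλ = 170.0415° − 170.0410° = +0.0005°.
1° along a meridian = πR/180 = 111125 m.
ΔN = Δφ × 111125 = 511.2 m; ΔE = Δλ × 111125 × cos(-42.1846°) = +0.0005 × 111125 × 0.740985 = 41.2 m.
Distance = √(ΔE² + ΔN²) = √(41.2² + 511.2²) = 512.8 m.

513 m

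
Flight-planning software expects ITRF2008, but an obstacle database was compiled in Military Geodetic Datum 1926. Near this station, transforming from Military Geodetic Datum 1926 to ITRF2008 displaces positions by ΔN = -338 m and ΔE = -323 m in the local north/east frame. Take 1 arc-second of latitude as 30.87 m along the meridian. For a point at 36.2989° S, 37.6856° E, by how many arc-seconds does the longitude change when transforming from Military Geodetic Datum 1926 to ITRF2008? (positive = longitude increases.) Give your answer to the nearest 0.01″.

Δλ = -12.98″

At latitude -36.2989°, cos φ = 0.805940.
1″ of longitude at this latitude = 30.87 × cos φ = 24.8794 m, so Δλ = -323.0 / 24.8794 = -12.983″.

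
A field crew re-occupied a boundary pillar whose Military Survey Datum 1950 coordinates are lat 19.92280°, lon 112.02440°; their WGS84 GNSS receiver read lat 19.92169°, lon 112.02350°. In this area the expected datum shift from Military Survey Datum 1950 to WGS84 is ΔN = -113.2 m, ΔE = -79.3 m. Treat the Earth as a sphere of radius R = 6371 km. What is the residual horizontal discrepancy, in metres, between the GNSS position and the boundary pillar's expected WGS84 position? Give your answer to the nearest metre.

Observed coordinate differences: Δφ = -0.00111°, Δλ = -0.00090°.
Converting to metres (1° lat = 111195 m, cos φ = 0.940153): observed ΔN = -123.4 m, observed ΔE = -94.1 m.
Subtracting the expected shift leaves a residual of -123.4 − (-113.2) = -10.2 m north and -94.1 − (-79.3) = -14.8 m east.
Residual distance = √((-10.2)² + (-14.8)²) = 18.0 m.

18 m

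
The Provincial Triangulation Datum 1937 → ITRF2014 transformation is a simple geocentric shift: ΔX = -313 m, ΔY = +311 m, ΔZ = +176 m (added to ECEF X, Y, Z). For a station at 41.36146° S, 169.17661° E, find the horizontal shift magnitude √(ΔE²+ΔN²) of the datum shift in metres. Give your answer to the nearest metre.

448 m

At φ = -41.36146°, λ = 169.17661°: sin φ = -0.660807, cos φ = 0.750556, sin λ = 0.187782, cos λ = -0.982211.
ΔE = −sin λ·ΔX + cos λ·ΔY = −(0.187782)·(-313) + (-0.982211)·(311) = -246.69 m.
ΔN = −sin φ cos λ·ΔX − sin φ sin λ·ΔY + cos φ·ΔZ = −(-0.660807)(-0.982211)(-313) − (-0.660807)(0.187782)(311) + (0.750556)(176) = 373.84 m.
Horizontal magnitude = √(ΔE² + ΔN²) = √((-246.69)² + 373.84²) = 447.90 m.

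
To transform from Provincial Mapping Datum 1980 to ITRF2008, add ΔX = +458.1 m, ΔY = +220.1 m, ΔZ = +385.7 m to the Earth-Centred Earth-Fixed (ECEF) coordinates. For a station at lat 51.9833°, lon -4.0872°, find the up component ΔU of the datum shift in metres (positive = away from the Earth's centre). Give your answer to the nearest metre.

ΔU = 576 m

The local up (radial) axis is (cos φ cos λ, cos φ sin λ, sin φ), giving ΔU = 281.422 − 9.662 + 303.867 = 575.63 m.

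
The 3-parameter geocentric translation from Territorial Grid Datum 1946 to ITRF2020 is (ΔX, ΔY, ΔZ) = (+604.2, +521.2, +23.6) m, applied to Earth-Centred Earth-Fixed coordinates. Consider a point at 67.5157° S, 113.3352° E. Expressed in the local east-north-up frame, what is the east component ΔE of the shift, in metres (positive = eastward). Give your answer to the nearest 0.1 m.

ΔE = -761.2 m

At φ = -67.5157°, λ = 113.3352°: sin φ = -0.923984, cos φ = 0.382430, sin λ = 0.918203, cos λ = -0.396110.
ΔE = −sin λ·ΔX + cos λ·ΔY = −(0.918203)·(604.2) + (-0.396110)·(521.2) = -761.23 m.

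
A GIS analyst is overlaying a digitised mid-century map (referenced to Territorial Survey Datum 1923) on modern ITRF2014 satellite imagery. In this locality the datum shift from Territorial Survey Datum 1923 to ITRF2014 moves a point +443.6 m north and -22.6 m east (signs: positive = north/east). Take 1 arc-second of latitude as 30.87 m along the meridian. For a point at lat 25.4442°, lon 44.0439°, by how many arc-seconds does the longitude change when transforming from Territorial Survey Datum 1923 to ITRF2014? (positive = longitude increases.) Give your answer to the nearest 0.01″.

Δλ = -0.81″

At latitude 25.4442°, cos φ = 0.903004.
1″ of longitude at this latitude = 30.87 × cos φ = 27.8757 m, so Δλ = -22.6 / 27.8757 = -0.811″.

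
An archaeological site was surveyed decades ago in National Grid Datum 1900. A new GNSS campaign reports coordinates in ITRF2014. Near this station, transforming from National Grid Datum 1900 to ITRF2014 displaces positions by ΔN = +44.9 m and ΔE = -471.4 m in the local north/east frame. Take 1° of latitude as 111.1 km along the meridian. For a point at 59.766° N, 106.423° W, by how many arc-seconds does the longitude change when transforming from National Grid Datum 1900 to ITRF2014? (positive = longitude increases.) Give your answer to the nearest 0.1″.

At latitude 59.766°, cos φ = 0.503533.
1° of longitude at this latitude = 111.1 × cos φ = 55.94 km, so Δλ = -471.4 / 55942.5 = -0.0084265° = -30.335″.

Δλ = -30.3″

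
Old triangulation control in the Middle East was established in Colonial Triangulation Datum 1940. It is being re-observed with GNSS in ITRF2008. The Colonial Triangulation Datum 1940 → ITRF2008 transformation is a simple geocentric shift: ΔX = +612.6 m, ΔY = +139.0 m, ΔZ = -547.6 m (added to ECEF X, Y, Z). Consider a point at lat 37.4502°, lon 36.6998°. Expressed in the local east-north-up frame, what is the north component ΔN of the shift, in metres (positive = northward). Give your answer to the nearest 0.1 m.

ΔN = -783.9 m

The local north axis is (−sin φ cos λ, −sin φ sin λ, cos φ), giving ΔN = -298.666 − 50.512 − 434.730 = -783.91 m.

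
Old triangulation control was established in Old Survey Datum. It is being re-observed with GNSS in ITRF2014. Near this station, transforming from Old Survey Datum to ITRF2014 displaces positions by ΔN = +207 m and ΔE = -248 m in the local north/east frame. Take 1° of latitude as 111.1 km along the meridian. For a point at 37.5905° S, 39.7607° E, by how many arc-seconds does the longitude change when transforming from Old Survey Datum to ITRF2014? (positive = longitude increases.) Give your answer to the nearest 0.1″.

At latitude -37.5905°, cos φ = 0.792391.
1° of longitude at this latitude = 111.1 × cos φ = 88.03 km, so Δλ = -248.0 / 88034.6 = -0.0028171° = -10.141″.

Δλ = -10.1″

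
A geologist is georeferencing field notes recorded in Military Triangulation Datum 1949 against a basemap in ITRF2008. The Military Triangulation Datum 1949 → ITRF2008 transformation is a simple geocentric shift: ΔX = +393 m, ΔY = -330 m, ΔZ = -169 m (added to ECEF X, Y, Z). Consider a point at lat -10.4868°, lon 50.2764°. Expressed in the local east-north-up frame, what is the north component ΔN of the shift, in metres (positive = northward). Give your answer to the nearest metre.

ΔN = -167 m

The local north axis is (−sin φ cos λ, −sin φ sin λ, cos φ), giving ΔN = 45.713 − 46.197 − 166.177 = -166.66 m.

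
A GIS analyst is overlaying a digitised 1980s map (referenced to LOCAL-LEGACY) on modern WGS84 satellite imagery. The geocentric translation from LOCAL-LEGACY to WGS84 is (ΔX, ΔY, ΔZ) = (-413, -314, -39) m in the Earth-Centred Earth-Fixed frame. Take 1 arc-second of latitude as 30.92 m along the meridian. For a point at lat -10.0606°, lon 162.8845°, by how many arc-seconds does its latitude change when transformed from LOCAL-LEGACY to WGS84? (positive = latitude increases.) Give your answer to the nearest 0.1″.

sin φ = -0.174690, cos φ = 0.984624, sin λ = 0.294299, cos λ = -0.955713.
North component: ΔN = −sin φ cos λ·ΔX − sin φ sin λ·ΔY + cos φ·ΔZ = −(-0.174690)(-0.955713)(-413) − (-0.174690)(0.294299)(-314) + (0.984624)(-39) = 14.41 m.
1° of latitude spans 3600 × 30.92 = 111312 m, so Δφ = 14.41 / 111312 × 3600 = 0.466″.

Δφ = 0.5″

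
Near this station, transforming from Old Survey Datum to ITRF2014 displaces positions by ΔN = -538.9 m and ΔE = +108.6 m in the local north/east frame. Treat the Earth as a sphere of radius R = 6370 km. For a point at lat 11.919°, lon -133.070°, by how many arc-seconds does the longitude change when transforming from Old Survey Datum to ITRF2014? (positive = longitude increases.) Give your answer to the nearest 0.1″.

At latitude 11.919°, cos φ = 0.978441.
One radian of longitude at latitude φ spans R cos φ, so Δλ = ΔE / (R cos φ) = 108.6 / (6370000 × 0.978441) = 1.7424e-05 rad = 3.594″.

Δλ = 3.6″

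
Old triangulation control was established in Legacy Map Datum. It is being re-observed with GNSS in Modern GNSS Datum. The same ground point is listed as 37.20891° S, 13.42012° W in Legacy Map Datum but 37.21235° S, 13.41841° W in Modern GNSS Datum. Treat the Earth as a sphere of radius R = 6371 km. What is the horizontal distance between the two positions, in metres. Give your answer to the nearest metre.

Δφ = -37.21235° − -37.20891° = -0.00344°; Δλ = -13.41841° − -13.42012° = +0.00171°.
1° along a meridian = πR/180 = 111195 m.
ΔN = Δφ × 111195 = -382.5 m; ΔE = Δλ × 111195 × cos(-37.20891°) = +0.00171 × 111195 × 0.796436 = 151.4 m.
Distance = √(ΔE² + ΔN²) = √(151.4² + (-382.5)²) = 411.4 m.

411 m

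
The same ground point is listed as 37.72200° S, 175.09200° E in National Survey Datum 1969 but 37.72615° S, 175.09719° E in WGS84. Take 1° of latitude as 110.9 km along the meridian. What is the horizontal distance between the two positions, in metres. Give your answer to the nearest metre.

Δφ = -37.72615° − -37.72200° = -0.00415°; Δλ = 175.09719° − 175.09200° = +0.00519°.
ΔN = Δφ × 110900 = -460.2 m; ΔE = Δλ × 110900 × cos(-37.72200°) = +0.00519 × 110900 × 0.790989 = 455.3 m.
Distance = √(ΔE² + ΔN²) = √(455.3² + (-460.2)²) = 647.4 m.

647 m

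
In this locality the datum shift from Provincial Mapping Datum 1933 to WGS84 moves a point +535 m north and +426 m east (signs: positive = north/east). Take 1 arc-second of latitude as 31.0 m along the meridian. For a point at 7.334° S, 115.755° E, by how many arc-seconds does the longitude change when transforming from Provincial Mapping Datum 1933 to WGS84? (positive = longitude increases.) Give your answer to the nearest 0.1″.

At latitude -7.334°, cos φ = 0.991819.
1″ of longitude at this latitude = 31.00 × cos φ = 30.7464 m, so Δλ = 426.0 / 30.7464 = 13.855″.

Δλ = 13.9″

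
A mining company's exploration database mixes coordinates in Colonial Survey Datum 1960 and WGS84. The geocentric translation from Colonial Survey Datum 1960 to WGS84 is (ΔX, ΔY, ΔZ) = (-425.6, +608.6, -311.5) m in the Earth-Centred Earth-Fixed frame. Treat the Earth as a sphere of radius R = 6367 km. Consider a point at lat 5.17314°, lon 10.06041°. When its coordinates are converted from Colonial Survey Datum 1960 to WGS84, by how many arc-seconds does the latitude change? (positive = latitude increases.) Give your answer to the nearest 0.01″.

sin φ = 0.090166, cos φ = 0.995927, sin λ = 0.174686, cos λ = 0.984624.
North component: ΔN = −sin φ cos λ·ΔX − sin φ sin λ·ΔY + cos φ·ΔZ = −(0.090166)(0.984624)(-425.6) − (0.090166)(0.174686)(608.6) + (0.995927)(-311.5) = -282.03 m.
1° of latitude spans πR/180 = 111125 m, so Δφ = -282.03 / 111125 × 3600 = -9.137″.

Δφ = -9.14″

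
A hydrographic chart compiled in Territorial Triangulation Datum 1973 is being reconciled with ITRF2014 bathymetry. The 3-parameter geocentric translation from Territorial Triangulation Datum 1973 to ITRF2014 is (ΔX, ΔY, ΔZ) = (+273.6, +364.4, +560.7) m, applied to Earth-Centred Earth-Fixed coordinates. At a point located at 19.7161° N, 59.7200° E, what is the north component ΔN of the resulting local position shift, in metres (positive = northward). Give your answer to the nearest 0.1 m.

ΔN = 375.1 m

At φ = 19.7161°, λ = 59.7200°: sin φ = 0.337360, cos φ = 0.941376, sin λ = 0.863572, cos λ = 0.504226.
ΔN = −sin φ cos λ·ΔX − sin φ sin λ·ΔY + cos φ·ΔZ = −(0.337360)(0.504226)(273.6) − (0.337360)(0.863572)(364.4) + (0.941376)(560.7) = 375.13 m.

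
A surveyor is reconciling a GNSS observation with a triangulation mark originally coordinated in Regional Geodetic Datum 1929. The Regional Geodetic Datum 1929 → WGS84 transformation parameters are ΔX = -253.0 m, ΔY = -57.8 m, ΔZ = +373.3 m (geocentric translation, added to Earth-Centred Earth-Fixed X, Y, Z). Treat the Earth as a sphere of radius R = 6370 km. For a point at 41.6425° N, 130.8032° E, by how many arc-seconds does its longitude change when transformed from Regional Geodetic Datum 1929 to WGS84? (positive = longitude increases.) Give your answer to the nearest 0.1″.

sin φ = 0.664481, cos φ = 0.747305, sin λ = 0.756959, cos λ = -0.653463.
East component: ΔE = −sin λ·ΔX + cos λ·ΔY = −(0.756959)(-253.0) + (-0.653463)(-57.8) = 229.28 m.
1° of latitude spans πR/180 = 111177 m; at latitude φ, 1° of longitude spans that × cos φ = 83083.5 m, so Δλ = 229.28 / 83083.5 × 3600 = 9.935″.

Δλ = 9.9″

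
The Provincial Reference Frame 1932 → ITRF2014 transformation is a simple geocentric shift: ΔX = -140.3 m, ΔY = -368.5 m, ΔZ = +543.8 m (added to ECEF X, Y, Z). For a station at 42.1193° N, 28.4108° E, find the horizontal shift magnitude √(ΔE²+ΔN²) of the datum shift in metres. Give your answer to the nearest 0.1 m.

656.3 m

At φ = 42.1193°, λ = 28.4108°: sin φ = 0.670677, cos φ = 0.741750, sin λ = 0.475790, cos λ = 0.879559.
ΔE = −sin λ·ΔX + cos λ·ΔY = −(0.475790)·(-140.3) + (0.879559)·(-368.5) = -257.36 m.
ΔN = −sin φ cos λ·ΔX − sin φ sin λ·ΔY + cos φ·ΔZ = −(0.670677)(0.879559)(-140.3) − (0.670677)(0.475790)(-368.5) + (0.741750)(543.8) = 603.72 m.
Horizontal magnitude = √(ΔE² + ΔN²) = √((-257.36)² + 603.72²) = 656.28 m.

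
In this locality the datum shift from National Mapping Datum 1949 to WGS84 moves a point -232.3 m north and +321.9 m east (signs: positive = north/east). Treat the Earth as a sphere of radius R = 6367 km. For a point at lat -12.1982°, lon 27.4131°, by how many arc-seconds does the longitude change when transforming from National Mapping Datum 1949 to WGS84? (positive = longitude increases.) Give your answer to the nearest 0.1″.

Δλ = 10.7″

At latitude -12.1982°, cos φ = 0.977423.
One radian of longitude at latitude φ spans R cos φ, so Δλ = ΔE / (R cos φ) = 321.9 / (6367000 × 0.977423) = 5.1725e-05 rad = 10.669″.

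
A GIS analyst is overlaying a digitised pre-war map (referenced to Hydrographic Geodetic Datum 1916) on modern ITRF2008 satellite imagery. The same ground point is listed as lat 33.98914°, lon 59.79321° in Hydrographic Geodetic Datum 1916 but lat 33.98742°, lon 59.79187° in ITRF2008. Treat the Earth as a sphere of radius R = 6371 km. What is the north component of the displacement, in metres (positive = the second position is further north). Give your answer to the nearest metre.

ΔN = -191 m

Δφ = 33.98742° − 33.98914° = -0.00172°; Δλ = 59.79187° − 59.79321° = -0.00134°.
1° along a meridian = πR/180 = 111195 m.
ΔN = Δφ × 111195 = -191.3 m; ΔE = Δλ × 111195 × cos(33.98914°) = -0.00134 × 111195 × 0.829144 = -123.5 m.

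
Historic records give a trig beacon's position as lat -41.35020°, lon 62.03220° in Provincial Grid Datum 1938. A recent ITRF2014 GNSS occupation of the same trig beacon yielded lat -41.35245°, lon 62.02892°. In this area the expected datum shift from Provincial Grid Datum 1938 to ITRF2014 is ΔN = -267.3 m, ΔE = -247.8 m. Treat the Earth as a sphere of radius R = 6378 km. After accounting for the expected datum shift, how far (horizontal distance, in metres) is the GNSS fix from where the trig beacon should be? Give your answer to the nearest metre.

31 m

Observed coordinate differences: Δφ = -0.00225°, Δλ = -0.00328°.
Converting to metres (1° lat = 111317 m, cos φ = 0.750686): observed ΔN = -250.5 m, observed ΔE = -274.1 m.
Subtracting the expected shift leaves a residual of -250.5 − (-267.3) = 16.8 m north and -274.1 − (-247.8) = -26.3 m east.
Residual distance = √(16.8² + (-26.3)²) = 31.2 m.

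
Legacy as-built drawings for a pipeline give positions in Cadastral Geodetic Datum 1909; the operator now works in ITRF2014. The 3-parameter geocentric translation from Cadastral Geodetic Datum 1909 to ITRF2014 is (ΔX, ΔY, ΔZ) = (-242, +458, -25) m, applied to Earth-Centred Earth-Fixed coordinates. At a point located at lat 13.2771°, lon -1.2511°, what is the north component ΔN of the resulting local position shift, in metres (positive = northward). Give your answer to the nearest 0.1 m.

At φ = 13.2771°, λ = -1.2511°: sin φ = 0.229661, cos φ = 0.973271, sin λ = -0.021834, cos λ = 0.999762.
ΔN = −sin φ cos λ·ΔX − sin φ sin λ·ΔY + cos φ·ΔZ = −(0.229661)(0.999762)(-242) − (0.229661)(-0.021834)(458) + (0.973271)(-25) = 33.53 m.

ΔN = 33.5 m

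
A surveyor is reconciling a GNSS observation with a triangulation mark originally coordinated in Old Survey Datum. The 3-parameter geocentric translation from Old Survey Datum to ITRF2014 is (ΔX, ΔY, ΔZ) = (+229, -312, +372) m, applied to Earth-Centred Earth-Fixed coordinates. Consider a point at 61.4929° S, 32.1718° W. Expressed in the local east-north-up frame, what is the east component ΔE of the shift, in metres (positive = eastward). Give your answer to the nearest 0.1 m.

ΔE = -142.2 m

At φ = -61.4929°, λ = -32.1718°: sin φ = -0.878758, cos φ = 0.477268, sin λ = -0.532460, cos λ = 0.846455.
ΔE = −sin λ·ΔX + cos λ·ΔY = −(-0.532460)·(229) + (0.846455)·(-312) = -142.16 m.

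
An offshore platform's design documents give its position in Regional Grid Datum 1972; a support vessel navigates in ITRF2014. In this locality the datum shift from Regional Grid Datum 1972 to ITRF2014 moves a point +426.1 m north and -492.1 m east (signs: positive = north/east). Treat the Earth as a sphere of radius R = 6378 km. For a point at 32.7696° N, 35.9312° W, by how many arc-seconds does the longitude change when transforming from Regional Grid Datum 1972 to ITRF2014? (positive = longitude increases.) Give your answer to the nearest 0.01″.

At latitude 32.7696°, cos φ = 0.840854.
One radian of longitude at latitude φ spans R cos φ, so Δλ = ΔE / (R cos φ) = -492.1 / (6378000 × 0.840854) = -9.1759e-05 rad = -18.927″.

Δλ = -18.93″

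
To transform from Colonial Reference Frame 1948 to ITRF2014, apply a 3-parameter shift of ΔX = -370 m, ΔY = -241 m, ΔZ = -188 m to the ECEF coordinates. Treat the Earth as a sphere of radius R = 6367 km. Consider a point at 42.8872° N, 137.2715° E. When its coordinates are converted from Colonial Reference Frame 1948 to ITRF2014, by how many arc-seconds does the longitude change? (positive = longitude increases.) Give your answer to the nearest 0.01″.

Δλ = 18.93″

sin φ = 0.680557, cos φ = 0.732695, sin λ = 0.678525, cos λ = -0.734577.
East component: ΔE = −sin λ·ΔX + cos λ·ΔY = −(0.678525)(-370) + (-0.734577)(-241) = 428.09 m.
1° of latitude spans πR/180 = 111125 m; at latitude φ, 1° of longitude spans that × cos φ = 81420.8 m, so Δλ = 428.09 / 81420.8 × 3600 = 18.928″.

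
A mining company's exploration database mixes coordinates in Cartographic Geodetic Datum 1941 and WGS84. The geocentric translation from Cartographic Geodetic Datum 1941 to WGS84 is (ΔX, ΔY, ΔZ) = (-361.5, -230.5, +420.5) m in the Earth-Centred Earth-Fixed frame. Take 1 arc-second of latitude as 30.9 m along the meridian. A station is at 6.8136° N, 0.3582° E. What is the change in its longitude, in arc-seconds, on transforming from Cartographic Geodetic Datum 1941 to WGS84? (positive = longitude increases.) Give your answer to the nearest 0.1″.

Δλ = -7.4″

sin φ = 0.118640, cos φ = 0.992937, sin λ = 0.006252, cos λ = 0.999980.
East component: ΔE = −sin λ·ΔX + cos λ·ΔY = −(0.006252)(-361.5) + (0.999980)(-230.5) = -228.24 m.
1° of latitude spans 3600 × 30.90 = 111240 m; at latitude φ, 1° of longitude spans that × cos φ = 110454.4 m, so Δλ = -228.24 / 110454.4 × 3600 = -7.439″.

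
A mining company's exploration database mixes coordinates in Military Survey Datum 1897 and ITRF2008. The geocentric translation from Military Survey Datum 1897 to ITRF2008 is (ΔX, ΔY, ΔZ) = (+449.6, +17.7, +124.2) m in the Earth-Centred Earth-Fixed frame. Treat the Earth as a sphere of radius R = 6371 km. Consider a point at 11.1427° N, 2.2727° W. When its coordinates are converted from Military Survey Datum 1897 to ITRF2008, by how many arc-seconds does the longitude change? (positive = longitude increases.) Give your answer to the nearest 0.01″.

sin φ = 0.193253, cos φ = 0.981149, sin λ = -0.039656, cos λ = 0.999213.
East component: ΔE = −sin λ·ΔX + cos λ·ΔY = −(-0.039656)(449.6) + (0.999213)(17.7) = 35.52 m.
1° of latitude spans πR/180 = 111195 m; at latitude φ, 1° of longitude spans that × cos φ = 109098.8 m, so Δλ = 35.52 / 109098.8 × 3600 = 1.172″.

Δλ = 1.17″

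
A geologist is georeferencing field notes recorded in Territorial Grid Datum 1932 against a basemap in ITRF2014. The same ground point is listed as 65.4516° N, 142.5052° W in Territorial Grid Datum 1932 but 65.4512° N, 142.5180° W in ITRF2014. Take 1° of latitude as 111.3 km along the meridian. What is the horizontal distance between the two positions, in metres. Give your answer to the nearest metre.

594 m

Δφ = 65.4512° − 65.4516° = -0.0004°; Δλ = -142.5180° − -142.5052° = -0.0128°.
ΔN = Δφ × 111300 = -44.5 m; ΔE = Δλ × 111300 × cos(65.4516°) = -0.0128 × 111300 × 0.415462 = -591.9 m.
Distance = √(ΔE² + ΔN²) = √((-591.9)² + (-44.5)²) = 593.6 m.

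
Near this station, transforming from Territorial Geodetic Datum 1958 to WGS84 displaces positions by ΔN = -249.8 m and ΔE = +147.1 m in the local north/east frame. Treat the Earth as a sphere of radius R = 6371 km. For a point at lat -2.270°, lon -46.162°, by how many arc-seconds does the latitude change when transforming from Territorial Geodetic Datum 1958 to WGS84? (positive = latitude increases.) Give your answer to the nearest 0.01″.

Δφ = -8.09″

On a sphere of radius R, 1 rad of latitude = R, so Δφ = ΔN / R = -249.8 / 6371000 = -3.9209e-05 rad = -8.087″.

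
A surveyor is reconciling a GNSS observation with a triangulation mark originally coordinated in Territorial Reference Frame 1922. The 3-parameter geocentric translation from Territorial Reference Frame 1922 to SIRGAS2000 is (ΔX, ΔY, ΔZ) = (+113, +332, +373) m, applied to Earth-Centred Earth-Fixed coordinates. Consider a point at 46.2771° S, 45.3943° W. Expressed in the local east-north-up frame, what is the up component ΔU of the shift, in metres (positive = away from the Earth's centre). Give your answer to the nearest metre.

ΔU = -378 m

The local up (radial) axis is (cos φ cos λ, cos φ sin λ, sin φ), giving ΔU = 54.845 − 163.372 − 269.564 = -378.09 m.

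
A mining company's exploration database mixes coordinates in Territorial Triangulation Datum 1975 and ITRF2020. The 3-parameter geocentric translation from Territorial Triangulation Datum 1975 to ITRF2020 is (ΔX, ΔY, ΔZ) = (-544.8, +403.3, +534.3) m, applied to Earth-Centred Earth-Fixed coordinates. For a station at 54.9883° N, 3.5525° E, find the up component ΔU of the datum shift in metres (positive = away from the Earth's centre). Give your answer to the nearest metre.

At φ = 54.9883°, λ = 3.5525°: sin φ = 0.819035, cos φ = 0.573744, sin λ = 0.061963, cos λ = 0.998078.
ΔU = cos φ cos λ·ΔX + cos φ sin λ·ΔY + sin φ·ΔZ = (0.573744)(0.998078)(-544.8) + (0.573744)(0.061963)(403.3) + (0.819035)(534.3) = 139.97 m.

ΔU = 140 m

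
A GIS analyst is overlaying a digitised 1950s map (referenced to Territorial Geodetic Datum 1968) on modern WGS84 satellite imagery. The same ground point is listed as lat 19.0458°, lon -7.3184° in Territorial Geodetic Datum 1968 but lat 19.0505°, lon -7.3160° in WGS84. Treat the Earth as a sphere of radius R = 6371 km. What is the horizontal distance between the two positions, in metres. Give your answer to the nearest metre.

Δφ = 19.0505° − 19.0458° = +0.0047°; Δλ = -7.3160° − -7.3184° = +0.0024°.
1° along a meridian = πR/180 = 111195 m.
ΔN = Δφ × 111195 = 522.6 m; ΔE = Δλ × 111195 × cos(19.0458°) = +0.0024 × 111195 × 0.945258 = 252.3 m.
Distance = √(ΔE² + ΔN²) = √(252.3² + 522.6²) = 580.3 m.

580 m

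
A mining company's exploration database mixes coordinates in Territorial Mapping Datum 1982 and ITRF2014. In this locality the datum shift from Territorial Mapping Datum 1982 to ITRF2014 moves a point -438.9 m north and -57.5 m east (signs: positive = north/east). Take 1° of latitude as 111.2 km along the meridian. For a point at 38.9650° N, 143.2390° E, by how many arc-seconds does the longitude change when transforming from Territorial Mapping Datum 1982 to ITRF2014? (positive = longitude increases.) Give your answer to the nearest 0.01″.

Δλ = -2.39″

At latitude 38.9650°, cos φ = 0.777530.
1° of longitude at this latitude = 111.2 × cos φ = 86.46 km, so Δλ = -57.5 / 86461.4 = -0.0006650° = -2.394″.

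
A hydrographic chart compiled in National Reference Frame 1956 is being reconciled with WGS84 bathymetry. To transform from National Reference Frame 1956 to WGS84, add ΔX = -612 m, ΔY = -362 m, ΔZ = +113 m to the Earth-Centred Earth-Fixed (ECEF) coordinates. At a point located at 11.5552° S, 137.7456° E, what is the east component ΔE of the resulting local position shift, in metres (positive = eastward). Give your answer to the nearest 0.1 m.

The local east axis at (φ, λ) is (−sin λ, cos λ, 0), so ΔE = −sin(137.7456°)·(-612) + cos(137.7456°)·(-362) = 679.46 m.

ΔE = 679.5 m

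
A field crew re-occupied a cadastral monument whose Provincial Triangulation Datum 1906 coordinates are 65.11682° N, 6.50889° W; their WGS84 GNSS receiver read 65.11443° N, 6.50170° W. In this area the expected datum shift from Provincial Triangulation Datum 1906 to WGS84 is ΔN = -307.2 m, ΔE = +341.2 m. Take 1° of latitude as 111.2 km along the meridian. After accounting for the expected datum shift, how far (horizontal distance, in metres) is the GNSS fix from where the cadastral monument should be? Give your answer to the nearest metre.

42 m

Observed coordinate differences: Δφ = -0.00239°, Δλ = +0.00719°.
Converting to metres (1° lat = 111200 m, cos φ = 0.420770): observed ΔN = -265.8 m, observed ΔE = 336.4 m.
Subtracting the expected shift leaves a residual of -265.8 − (-307.2) = 41.4 m north and 336.4 − (341.2) = -4.8 m east.
Residual distance = √(41.4² + (-4.8)²) = 41.7 m.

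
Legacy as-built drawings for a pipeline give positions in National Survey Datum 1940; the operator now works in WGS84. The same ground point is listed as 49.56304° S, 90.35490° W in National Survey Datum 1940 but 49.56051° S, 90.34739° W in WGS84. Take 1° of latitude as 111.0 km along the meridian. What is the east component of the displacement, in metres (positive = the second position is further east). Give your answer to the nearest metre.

Δφ = -49.56051° − -49.56304° = +0.00253°; Δλ = -90.34739° − -90.35490° = +0.00751°.
ΔN = Δφ × 111000 = 280.8 m; ΔE = Δλ × 111000 × cos(-49.56304°) = +0.00751 × 111000 × 0.648611 = 540.7 m.

ΔE = 541 m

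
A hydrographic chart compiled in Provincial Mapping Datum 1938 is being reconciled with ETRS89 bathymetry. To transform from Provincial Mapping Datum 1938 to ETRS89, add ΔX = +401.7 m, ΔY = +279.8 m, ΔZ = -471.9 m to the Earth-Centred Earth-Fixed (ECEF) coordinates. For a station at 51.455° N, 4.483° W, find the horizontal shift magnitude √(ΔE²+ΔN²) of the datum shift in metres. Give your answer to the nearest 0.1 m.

At φ = 51.455°, λ = -4.483°: sin φ = 0.782119, cos φ = 0.623129, sin λ = -0.078163, cos λ = 0.996941.
ΔE = −sin λ·ΔX + cos λ·ΔY = −(-0.078163)·(401.7) + (0.996941)·(279.8) = 310.34 m.
ΔN = −sin φ cos λ·ΔX − sin φ sin λ·ΔY + cos φ·ΔZ = −(0.782119)(0.996941)(401.7) − (0.782119)(-0.078163)(279.8) + (0.623129)(-471.9) = -590.17 m.
Horizontal magnitude = √(ΔE² + ΔN²) = √(310.34² + (-590.17)²) = 666.79 m.

666.8 m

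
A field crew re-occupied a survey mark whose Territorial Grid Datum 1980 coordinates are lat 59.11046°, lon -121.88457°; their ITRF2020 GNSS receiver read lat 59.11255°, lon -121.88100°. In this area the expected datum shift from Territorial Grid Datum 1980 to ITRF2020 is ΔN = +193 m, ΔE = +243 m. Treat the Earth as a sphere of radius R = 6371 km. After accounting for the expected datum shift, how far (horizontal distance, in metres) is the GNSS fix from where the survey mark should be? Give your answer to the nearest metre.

Observed coordinate differences: Δφ = +0.00209°, Δλ = +0.00357°.
Converting to metres (1° lat = 111195 m, cos φ = 0.513385): observed ΔN = 232.4 m, observed ΔE = 203.8 m.
Subtracting the expected shift leaves a residual of 232.4 − (193) = 39.4 m north and 203.8 − (243) = -39.2 m east.
Residual distance = √(39.4² + (-39.2)²) = 55.6 m.

56 m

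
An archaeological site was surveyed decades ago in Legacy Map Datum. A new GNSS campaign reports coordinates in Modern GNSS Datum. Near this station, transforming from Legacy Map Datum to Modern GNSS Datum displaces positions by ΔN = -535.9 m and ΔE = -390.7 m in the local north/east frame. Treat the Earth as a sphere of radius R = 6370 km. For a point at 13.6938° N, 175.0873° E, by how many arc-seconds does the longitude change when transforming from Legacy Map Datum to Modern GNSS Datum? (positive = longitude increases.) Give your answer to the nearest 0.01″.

At latitude 13.6938°, cos φ = 0.971575.
One radian of longitude at latitude φ spans R cos φ, so Δλ = ΔE / (R cos φ) = -390.7 / (6370000 × 0.971575) = -6.3129e-05 rad = -13.021″.

Δλ = -13.02″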